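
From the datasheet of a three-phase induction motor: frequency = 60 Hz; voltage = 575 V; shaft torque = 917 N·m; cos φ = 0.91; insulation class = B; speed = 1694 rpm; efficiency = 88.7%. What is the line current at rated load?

202 A

ω = 2π×1694/60 = 177.4 rad/s; P_out = τω = 917 × 177.4 = 162676 W
P_in = P_out / η = 162676 / 0.887 = 183400 W
I_L = P_in / (√3·V_L·cosφ) = 183400 / (1.732 × 575 × 0.91) = 202 A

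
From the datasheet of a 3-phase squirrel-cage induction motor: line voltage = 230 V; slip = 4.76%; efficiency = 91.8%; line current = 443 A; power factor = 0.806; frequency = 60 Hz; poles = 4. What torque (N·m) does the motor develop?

727 N·m

P_in = √3·V·I·cosφ = 1.732 × 230 × 443 × 0.806 = 142238 W
P_out = η·P_in = 0.918 × 142238 = 130574 W
n_s = 120×60/4 = 1800 rpm; n = 1800×(1−0.0476) = 1714 rpm
ω = 2π×1714/60 = 179.5 rad/s
τ = P_out/ω = 130574/179.5 = 727 N·m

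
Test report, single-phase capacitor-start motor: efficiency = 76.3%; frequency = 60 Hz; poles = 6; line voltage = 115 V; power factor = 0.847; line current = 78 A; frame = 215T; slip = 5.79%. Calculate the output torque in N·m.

49 N·m

P_in = V·I·cosφ = 115 × 78 × 0.847 = 7598 W
P_out = η·P_in = 0.763 × 7598 = 5797 W
n_s = 120×60/6 = 1200 rpm; n = 1200×(1−0.0579) = 1131 rpm
ω = 2π×1131/60 = 118.4 rad/s
τ = P_out/ω = 5797/118.4 = 49 N·m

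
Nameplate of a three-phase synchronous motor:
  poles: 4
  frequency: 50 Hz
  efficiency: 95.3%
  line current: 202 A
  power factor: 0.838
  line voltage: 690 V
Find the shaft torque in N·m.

1230 N·m

P_in = √3·V·I·cosφ = 1.732 × 690 × 202 × 0.838 = 202298 W
P_out = η·P_in = 0.953 × 202298 = 192790 W
n = n_s = 120×50/4 = 1500 rpm (synchronous)
ω = 2π×1500/60 = 157.1 rad/s
τ = P_out/ω = 192790/157.1 = 1230 N·m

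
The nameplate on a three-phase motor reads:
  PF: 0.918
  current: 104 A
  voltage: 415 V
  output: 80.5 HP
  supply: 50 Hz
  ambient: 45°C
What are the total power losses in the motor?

8.57 kW

P_in = √3·V·I·cosφ = 1.732×415×104×0.918 = 68623 W
P_out = 80.5×746 = 60053 W
Losses = P_in − P_out = 68623 − 60053 = 8570 W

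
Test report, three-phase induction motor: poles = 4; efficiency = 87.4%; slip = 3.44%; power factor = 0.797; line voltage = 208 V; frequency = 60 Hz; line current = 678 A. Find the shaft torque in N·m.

P_in = √3·V·I·cosφ = 1.732 × 208 × 678 × 0.797 = 194670 W
P_out = η·P_in = 0.874 × 194670 = 170142 W
n_s = 120×60/4 = 1800 rpm; n = 1800×(1−0.0344) = 1738 rpm
ω = 2π×1738/60 = 182 rad/s
τ = P_out/ω = 170142/182 = 935 N·m

935 N·m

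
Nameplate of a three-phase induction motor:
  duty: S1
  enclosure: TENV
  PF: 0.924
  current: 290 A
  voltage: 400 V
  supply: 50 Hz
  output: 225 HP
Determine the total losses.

17800 W

P_in = √3·V·I·cosφ = 1.732×400×290×0.924 = 185643 W
P_out = 225×746 = 167850 W
Losses = P_in − P_out = 185643 − 167850 = 17793 W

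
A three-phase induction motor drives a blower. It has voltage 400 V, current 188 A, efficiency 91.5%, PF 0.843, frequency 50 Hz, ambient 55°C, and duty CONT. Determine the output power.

P_in = √3·V·I·cosφ = 1.732 × 400 × 188 × 0.843 = 109798 W
P_out = η·P_in = 0.915 × 109798 = 100465 W

100 kW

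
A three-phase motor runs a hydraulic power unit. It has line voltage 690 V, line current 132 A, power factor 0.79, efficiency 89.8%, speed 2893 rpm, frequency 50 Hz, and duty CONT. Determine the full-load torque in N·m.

369 N·m

P_in = √3·V·I·cosφ = 1.732 × 690 × 132 × 0.79 = 124623 W
P_out = η·P_in = 0.898 × 124623 = 111911 W
n = 2893 rpm
ω = 2π×2893/60 = 303 rad/s
τ = P_out/ω = 111911/303 = 369 N·m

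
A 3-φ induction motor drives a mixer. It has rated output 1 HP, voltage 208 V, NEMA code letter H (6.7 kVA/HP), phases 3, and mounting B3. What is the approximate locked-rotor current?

S_LR = 6.7 × 1 = 6.7 kVA
I_LR = S_LR/(√3·V_L) = 6700/(1.732×208) = 18.6 A

18.6 A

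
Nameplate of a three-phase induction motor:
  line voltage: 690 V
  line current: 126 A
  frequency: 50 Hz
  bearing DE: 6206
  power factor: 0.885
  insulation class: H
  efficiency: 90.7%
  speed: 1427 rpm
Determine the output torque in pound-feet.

P_in = √3·V·I·cosφ = 1.732 × 690 × 126 × 0.885 = 133263 W
P_out = η·P_in = 0.907 × 133263 = 120870 W
n = 1427 rpm
ω = 2π×1427/60 = 149.4 rad/s
τ = P_out/ω = 120870/149.4 = 809 N·m
In lb·ft: 809/1.356 = 597 lb·ft

597 lb·ft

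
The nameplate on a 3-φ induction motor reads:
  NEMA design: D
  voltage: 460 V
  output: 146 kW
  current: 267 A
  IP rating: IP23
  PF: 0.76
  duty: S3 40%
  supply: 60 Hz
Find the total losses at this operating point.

P_in = √3·V·I·cosφ = 1.732×460×267×0.76 = 161670 W
P_out = 146000 W
Losses = P_in − P_out = 161670 − 146000 = 15670 W

15700 W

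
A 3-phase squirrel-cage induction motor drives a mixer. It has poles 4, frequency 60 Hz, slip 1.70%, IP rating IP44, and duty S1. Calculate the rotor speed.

1769 rpm

n_s = 120f/p = 120×60/4 = 1800 rpm
n = n_s(1 − s) = 1800 × (1 − 0.017) = 1769 rpm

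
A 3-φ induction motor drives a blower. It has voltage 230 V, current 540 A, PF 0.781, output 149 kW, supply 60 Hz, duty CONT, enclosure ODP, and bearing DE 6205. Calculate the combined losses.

19 kW

P_in = √3·V·I·cosφ = 1.732×230×540×0.781 = 168004 W
P_out = 149000 W
Losses = P_in − P_out = 168004 − 149000 = 19004 W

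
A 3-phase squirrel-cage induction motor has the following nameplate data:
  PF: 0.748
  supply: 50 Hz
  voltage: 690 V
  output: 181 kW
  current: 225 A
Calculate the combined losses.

20.1 kW

P_in = √3·V·I·cosφ = 1.732×690×225×0.748 = 201132 W
P_out = 181000 W
Losses = P_in − P_out = 201132 − 181000 = 20132 W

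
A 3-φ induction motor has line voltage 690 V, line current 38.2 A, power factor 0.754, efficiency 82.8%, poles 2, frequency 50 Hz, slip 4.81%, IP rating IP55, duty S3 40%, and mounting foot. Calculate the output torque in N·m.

P_in = √3·V·I·cosφ = 1.732 × 690 × 38.2 × 0.754 = 34422 W
P_out = η·P_in = 0.828 × 34422 = 28501 W
n_s = 120×50/2 = 3000 rpm; n = 3000×(1−0.0481) = 2856 rpm
ω = 2π×2856/60 = 299.1 rad/s
τ = P_out/ω = 28501/299.1 = 95.3 N·m

95.3 N·m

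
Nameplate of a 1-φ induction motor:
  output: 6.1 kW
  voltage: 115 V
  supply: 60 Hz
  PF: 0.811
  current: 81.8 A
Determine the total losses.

1530 W

P_in = V·I·cosφ = 115×81.8×0.811 = 7629 W
P_out = 6100 W
Losses = P_in − P_out = 7629 − 6100 = 1529 W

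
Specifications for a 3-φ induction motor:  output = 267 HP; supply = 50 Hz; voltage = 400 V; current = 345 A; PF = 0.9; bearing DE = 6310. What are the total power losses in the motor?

P_in = √3·V·I·cosφ = 1.732×400×345×0.9 = 215114 W
P_out = 267×746 = 199182 W
Losses = P_in − P_out = 215114 − 199182 = 15932 W

15.9 kW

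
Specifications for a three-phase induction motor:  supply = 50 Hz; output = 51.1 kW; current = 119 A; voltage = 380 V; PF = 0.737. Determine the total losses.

6.62 kW

P_in = √3·V·I·cosφ = 1.732×380×119×0.737 = 57723 W
P_out = 51100 W
Losses = P_in − P_out = 57723 − 51100 = 6623 W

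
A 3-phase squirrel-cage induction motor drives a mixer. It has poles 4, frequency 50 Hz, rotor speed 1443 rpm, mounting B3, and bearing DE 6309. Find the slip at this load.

3.80 %

n_s = 120f/p = 120×50/4 = 1500 rpm
s = (n_s − n)/n_s = (1500 − 1443)/1500 = 0.0380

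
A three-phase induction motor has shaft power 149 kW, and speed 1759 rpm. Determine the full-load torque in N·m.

ω = 2π × 1759/60 = 184.2 rad/s
τ = P/ω = 149000/184.2 = 809 N·m

809 N·m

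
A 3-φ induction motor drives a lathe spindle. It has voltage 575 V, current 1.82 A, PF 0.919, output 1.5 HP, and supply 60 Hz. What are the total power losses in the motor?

547 W

P_in = √3·V·I·cosφ = 1.732×575×1.82×0.919 = 1666 W
P_out = 1.5×746 = 1119 W
Losses = P_in − P_out = 1666 − 1119 = 547 W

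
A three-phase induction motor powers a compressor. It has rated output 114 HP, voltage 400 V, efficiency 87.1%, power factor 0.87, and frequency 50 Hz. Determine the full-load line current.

162 A

P_out = 114 × 746 = 85044 W
P_in = P_out / η = 85044 / 0.871 = 97639 W
I_L = P_in / (√3·V_L·cosφ) = 97639 / (1.732 × 400 × 0.87) = 162 A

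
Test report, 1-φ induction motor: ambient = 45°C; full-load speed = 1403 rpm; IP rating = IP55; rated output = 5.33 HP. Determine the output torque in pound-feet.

20 lb·ft

P_out = 5.33 × 746 = 3976 W
ω = 2π × 1403/60 = 146.9 rad/s
τ = P_out/ω = 3976/146.9 = 27.07 N·m
In lb·ft: 27.07/1.356 = 20 lb·ft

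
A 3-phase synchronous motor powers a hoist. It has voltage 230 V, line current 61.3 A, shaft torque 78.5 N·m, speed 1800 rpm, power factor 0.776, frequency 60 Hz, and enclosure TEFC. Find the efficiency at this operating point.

ω = 2π × 1800/60 = 188.5 rad/s; P_out = τω = 78.5 × 188.5 = 14797 W
P_in = √3·V_L·I_L·cosφ = 1.732 × 230 × 61.3 × 0.776 = 18950 W
η = P_out / P_in = 14797 / 18950 = 0.781 = 78.1%

78.1 %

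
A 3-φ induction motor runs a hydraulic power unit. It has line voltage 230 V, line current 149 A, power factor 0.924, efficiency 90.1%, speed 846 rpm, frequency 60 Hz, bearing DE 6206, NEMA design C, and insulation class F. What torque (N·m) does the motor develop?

558 N·m

P_in = √3·V·I·cosφ = 1.732 × 230 × 149 × 0.924 = 54845 W
P_out = η·P_in = 0.901 × 54845 = 49415 W
n = 846 rpm
ω = 2π×846/60 = 88.59 rad/s
τ = P_out/ω = 49415/88.59 = 558 N·m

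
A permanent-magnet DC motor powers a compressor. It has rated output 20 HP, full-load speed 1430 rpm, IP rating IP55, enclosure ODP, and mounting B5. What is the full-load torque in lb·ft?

P_out = 20 × 746 = 14920 W
ω = 2π × 1430/60 = 149.7 rad/s
τ = P_out/ω = 14920/149.7 = 99.67 N·m
In lb·ft: 99.67/1.356 = 73.5 lb·ft

73.5 lb·ft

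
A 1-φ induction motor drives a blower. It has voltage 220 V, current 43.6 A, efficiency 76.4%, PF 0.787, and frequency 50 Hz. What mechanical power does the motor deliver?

5.77 kW

P_in = V·I·cosφ = 220 × 43.6 × 0.787 = 7549 W
P_out = η·P_in = 0.764 × 7549 = 5767 W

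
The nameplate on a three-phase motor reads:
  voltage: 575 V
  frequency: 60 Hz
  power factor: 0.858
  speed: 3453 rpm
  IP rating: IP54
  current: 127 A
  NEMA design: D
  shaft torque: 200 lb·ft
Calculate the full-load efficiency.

90.4 %

τ = 200 lb·ft × 1.356 = 271.2 N·m
ω = 2π × 3453/60 = 361.6 rad/s; P_out = τω = 271.2 × 361.6 = 98066 W
P_in = √3·V_L·I_L·cosφ = 1.732 × 575 × 127 × 0.858 = 108519 W
η = P_out / P_in = 98066 / 108519 = 0.904 = 90.4%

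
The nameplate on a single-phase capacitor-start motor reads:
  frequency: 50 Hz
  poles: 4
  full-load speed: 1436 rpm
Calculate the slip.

n_s = 120f/p = 120×50/4 = 1500 rpm
s = (n_s − n)/n_s = (1500 − 1436)/1500 = 0.0427

4.27 %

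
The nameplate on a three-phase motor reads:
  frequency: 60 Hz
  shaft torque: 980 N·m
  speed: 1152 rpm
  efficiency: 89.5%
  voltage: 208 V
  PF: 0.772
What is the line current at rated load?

475 A

ω = 2π×1152/60 = 120.6 rad/s; P_out = τω = 980 × 120.6 = 118188 W
P_in = P_out / η = 118188 / 0.895 = 132054 W
I_L = P_in / (√3·V_L·cosφ) = 132054 / (1.732 × 208 × 0.772) = 475 A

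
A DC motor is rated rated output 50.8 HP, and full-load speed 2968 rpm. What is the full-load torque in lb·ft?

89.9 lb·ft

P_out = 50.8 × 746 = 37897 W
ω = 2π × 2968/60 = 310.8 rad/s
τ = P_out/ω = 37897/310.8 = 121.9 N·m
In lb·ft: 121.9/1.356 = 89.9 lb·ft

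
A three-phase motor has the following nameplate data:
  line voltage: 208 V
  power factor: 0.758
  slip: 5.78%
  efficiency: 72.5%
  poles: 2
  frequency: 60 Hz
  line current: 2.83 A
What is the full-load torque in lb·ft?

P_in = √3·V·I·cosφ = 1.732 × 208 × 2.83 × 0.758 = 773 W
P_out = η·P_in = 0.725 × 773 = 560 W
n_s = 120×60/2 = 3600 rpm; n = 3600×(1−0.0578) = 3392 rpm
ω = 2π×3392/60 = 355.2 rad/s
τ = P_out/ω = 560/355.2 = 1.577 N·m
In lb·ft: 1.577/1.356 = 1.16 lb·ft

1.16 lb·ft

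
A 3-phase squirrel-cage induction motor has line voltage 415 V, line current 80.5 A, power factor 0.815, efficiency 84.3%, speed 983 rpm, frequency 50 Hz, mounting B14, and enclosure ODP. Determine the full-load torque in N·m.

P_in = √3·V·I·cosφ = 1.732 × 415 × 80.5 × 0.815 = 47157 W
P_out = η·P_in = 0.843 × 47157 = 39753 W
n = 983 rpm
ω = 2π×983/60 = 102.9 rad/s
τ = P_out/ω = 39753/102.9 = 386 N·m

386 N·m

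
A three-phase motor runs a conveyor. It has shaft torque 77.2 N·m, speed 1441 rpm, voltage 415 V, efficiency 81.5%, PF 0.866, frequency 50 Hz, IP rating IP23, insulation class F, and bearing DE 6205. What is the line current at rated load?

ω = 2π×1441/60 = 150.9 rad/s; P_out = τω = 77.2 × 150.9 = 11649 W
P_in = P_out / η = 11649 / 0.815 = 14293 W
I_L = P_in / (√3·V_L·cosφ) = 14293 / (1.732 × 415 × 0.866) = 23 A

23 A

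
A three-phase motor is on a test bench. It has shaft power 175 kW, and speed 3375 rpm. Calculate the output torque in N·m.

495 N·m

ω = 2π × 3375/60 = 353.4 rad/s
τ = P/ω = 175000/353.4 = 495 N·m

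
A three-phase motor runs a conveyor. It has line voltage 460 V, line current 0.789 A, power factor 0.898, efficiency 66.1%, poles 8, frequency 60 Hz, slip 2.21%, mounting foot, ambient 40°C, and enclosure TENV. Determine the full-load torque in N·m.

4.05 N·m

P_in = √3·V·I·cosφ = 1.732 × 460 × 0.789 × 0.898 = 564 W
P_out = η·P_in = 0.661 × 564 = 373 W
n_s = 120×60/8 = 900 rpm; n = 900×(1−0.0221) = 880 rpm
ω = 2π×880/60 = 92.15 rad/s
τ = P_out/ω = 373/92.15 = 4.05 N·m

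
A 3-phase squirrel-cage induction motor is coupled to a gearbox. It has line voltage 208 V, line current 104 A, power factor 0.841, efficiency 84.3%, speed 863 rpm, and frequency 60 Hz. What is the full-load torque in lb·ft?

P_in = √3·V·I·cosφ = 1.732 × 208 × 104 × 0.841 = 31509 W
P_out = η·P_in = 0.843 × 31509 = 26562 W
n = 863 rpm
ω = 2π×863/60 = 90.37 rad/s
τ = P_out/ω = 26562/90.37 = 293.9 N·m
In lb·ft: 293.9/1.356 = 217 lb·ft

217 lb·ft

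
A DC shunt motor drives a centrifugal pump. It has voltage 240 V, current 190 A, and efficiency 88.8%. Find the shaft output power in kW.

40.5 kW

P_in = V·I = 240 × 190 = 45600 W
P_out = η·P_in = 0.888 × 45600 = 40493 W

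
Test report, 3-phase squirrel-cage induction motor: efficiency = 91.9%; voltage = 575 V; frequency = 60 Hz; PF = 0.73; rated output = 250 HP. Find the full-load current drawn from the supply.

279 A

P_out = 250 × 746 = 186500 W
P_in = P_out / η = 186500 / 0.919 = 202938 W
I_L = P_in / (√3·V_L·cosφ) = 202938 / (1.732 × 575 × 0.73) = 279 A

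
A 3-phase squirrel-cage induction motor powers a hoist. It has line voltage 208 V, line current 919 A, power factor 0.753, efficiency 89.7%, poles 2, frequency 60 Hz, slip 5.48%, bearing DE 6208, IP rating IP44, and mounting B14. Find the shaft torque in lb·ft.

463 lb·ft

P_in = √3·V·I·cosφ = 1.732 × 208 × 919 × 0.753 = 249300 W
P_out = η·P_in = 0.897 × 249300 = 223622 W
n_s = 120×60/2 = 3600 rpm; n = 3600×(1−0.0548) = 3403 rpm
ω = 2π×3403/60 = 356.4 rad/s
τ = P_out/ω = 223622/356.4 = 627.4 N·m
In lb·ft: 627.4/1.356 = 463 lb·ft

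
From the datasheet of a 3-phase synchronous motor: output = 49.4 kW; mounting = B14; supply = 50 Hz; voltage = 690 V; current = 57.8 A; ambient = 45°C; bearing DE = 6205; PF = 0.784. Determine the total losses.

4760 W

P_in = √3·V·I·cosφ = 1.732×690×57.8×0.784 = 54155 W
P_out = 49400 W
Losses = P_in − P_out = 54155 − 49400 = 4755 W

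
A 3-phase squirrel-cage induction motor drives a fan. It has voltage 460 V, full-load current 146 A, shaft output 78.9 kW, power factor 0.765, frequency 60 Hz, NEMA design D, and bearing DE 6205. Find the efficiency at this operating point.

P_out = 78.9 kW = 78900 W
P_in = √3·V_L·I_L·cosφ = 1.732 × 460 × 146 × 0.765 = 88986 W
η = P_out / P_in = 78900 / 88986 = 0.887 = 88.7%

88.7 %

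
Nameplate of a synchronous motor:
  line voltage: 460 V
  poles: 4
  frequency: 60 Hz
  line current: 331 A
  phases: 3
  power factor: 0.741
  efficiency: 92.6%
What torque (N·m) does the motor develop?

P_in = √3·V·I·cosφ = 1.732 × 460 × 331 × 0.741 = 195412 W
P_out = η·P_in = 0.926 × 195412 = 180952 W
n = n_s = 120×60/4 = 1800 rpm (synchronous)
ω = 2π×1800/60 = 188.5 rad/s
τ = P_out/ω = 180952/188.5 = 960 N·m

960 N·m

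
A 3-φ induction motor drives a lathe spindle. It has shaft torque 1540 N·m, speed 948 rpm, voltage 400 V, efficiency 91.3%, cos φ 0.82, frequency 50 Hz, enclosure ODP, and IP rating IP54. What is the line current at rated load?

295 A

ω = 2π×948/60 = 99.27 rad/s; P_out = τω = 1540 × 99.27 = 152876 W
P_in = P_out / η = 152876 / 0.913 = 167444 W
I_L = P_in / (√3·V_L·cosφ) = 167444 / (1.732 × 400 × 0.82) = 295 A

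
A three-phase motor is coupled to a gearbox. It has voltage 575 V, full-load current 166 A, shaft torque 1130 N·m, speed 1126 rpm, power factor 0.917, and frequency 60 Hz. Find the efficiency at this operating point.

ω = 2π × 1126/60 = 117.9 rad/s; P_out = τω = 1130 × 117.9 = 133227 W
P_in = √3·V_L·I_L·cosφ = 1.732 × 575 × 166 × 0.917 = 151598 W
η = P_out / P_in = 133227 / 151598 = 0.879 = 87.9%

87.9 %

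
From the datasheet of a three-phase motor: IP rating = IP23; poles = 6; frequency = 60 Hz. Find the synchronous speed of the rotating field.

1200 rpm

n_s = 120f/p = 120×60/6 = 1200 rpm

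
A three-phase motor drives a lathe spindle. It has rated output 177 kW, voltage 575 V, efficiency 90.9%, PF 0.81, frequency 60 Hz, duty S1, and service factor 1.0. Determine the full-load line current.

241 A

P_out = 177 kW = 177000 W
P_in = P_out / η = 177000 / 0.909 = 194719 W
I_L = P_in / (√3·V_L·cosφ) = 194719 / (1.732 × 575 × 0.81) = 241 A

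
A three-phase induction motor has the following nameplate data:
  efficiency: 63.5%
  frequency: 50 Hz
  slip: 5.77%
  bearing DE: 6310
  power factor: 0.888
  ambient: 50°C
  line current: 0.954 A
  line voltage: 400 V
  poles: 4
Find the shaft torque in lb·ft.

P_in = √3·V·I·cosφ = 1.732 × 400 × 0.954 × 0.888 = 587 W
P_out = η·P_in = 0.635 × 587 = 373 W
n_s = 120×50/4 = 1500 rpm; n = 1500×(1−0.0577) = 1413 rpm
ω = 2π×1413/60 = 148 rad/s
τ = P_out/ω = 373/148 = 2.52 N·m
In lb·ft: 2.52/1.356 = 1.86 lb·ft

1.86 lb·ft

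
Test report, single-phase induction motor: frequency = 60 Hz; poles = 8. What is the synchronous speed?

n_s = 120f/p = 120×60/8 = 900 rpm

900 rpm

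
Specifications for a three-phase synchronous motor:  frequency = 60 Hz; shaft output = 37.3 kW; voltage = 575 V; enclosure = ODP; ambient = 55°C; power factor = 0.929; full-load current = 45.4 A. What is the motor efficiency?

88.8 %

P_out = 37.3 kW = 37300 W
P_in = √3·V_L·I_L·cosφ = 1.732 × 575 × 45.4 × 0.929 = 42004 W
η = P_out / P_in = 37300 / 42004 = 0.888 = 88.8%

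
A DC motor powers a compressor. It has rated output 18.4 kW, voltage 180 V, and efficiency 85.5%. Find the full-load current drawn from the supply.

P_out = 18.4 kW = 18400 W
P_in = P_out / η = 18400 / 0.855 = 21520 W
I = P_in / V = 21520 / 180 = 120 A

120 A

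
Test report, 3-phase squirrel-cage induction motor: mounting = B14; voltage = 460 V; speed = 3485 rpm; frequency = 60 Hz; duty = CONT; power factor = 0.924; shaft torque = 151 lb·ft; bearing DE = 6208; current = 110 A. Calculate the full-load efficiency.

92.3 %

τ = 151 lb·ft × 1.356 = 204.8 N·m
ω = 2π × 3485/60 = 364.9 rad/s; P_out = τω = 204.8 × 364.9 = 74732 W
P_in = √3·V_L·I_L·cosφ = 1.732 × 460 × 110 × 0.924 = 80979 W
η = P_out / P_in = 74732 / 80979 = 0.923 = 92.3%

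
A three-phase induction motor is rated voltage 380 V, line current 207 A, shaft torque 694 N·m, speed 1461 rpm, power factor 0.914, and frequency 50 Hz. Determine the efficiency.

ω = 2π × 1461/60 = 153 rad/s; P_out = τω = 694 × 153 = 106182 W
P_in = √3·V_L·I_L·cosφ = 1.732 × 380 × 207 × 0.914 = 124523 W
η = P_out / P_in = 106182 / 124523 = 0.853 = 85.3%

85.3 %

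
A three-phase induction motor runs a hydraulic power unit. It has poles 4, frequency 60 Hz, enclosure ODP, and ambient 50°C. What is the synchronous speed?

1800 rpm

n_s = 120f/p = 120×60/4 = 1800 rpm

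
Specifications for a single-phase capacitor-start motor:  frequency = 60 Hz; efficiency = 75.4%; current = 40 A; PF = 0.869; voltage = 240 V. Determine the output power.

6.29 kW

P_in = V·I·cosφ = 240 × 40 × 0.869 = 8342 W
P_out = η·P_in = 0.754 × 8342 = 6290 W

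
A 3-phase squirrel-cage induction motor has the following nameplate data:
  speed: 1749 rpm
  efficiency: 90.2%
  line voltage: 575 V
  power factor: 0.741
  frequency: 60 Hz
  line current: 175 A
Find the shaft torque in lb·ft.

469 lb·ft

P_in = √3·V·I·cosφ = 1.732 × 575 × 175 × 0.741 = 129143 W
P_out = η·P_in = 0.902 × 129143 = 116487 W
n = 1749 rpm
ω = 2π×1749/60 = 183.2 rad/s
τ = P_out/ω = 116487/183.2 = 635.8 N·m
In lb·ft: 635.8/1.356 = 469 lb·ft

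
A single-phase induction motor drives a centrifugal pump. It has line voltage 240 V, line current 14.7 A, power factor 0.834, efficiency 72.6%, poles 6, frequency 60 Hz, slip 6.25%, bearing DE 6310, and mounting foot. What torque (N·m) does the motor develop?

P_in = V·I·cosφ = 240 × 14.7 × 0.834 = 2942 W
P_out = η·P_in = 0.726 × 2942 = 2136 W
n_s = 120×60/6 = 1200 rpm; n = 1200×(1−0.0625) = 1125 rpm
ω = 2π×1125/60 = 117.8 rad/s
τ = P_out/ω = 2136/117.8 = 18.1 N·m

18.1 N·m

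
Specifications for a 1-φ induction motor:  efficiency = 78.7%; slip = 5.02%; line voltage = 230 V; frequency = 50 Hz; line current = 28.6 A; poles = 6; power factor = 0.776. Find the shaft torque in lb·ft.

29.8 lb·ft

P_in = V·I·cosφ = 230 × 28.6 × 0.776 = 5105 W
P_out = η·P_in = 0.787 × 5105 = 4018 W
n_s = 120×50/6 = 1000 rpm; n = 1000×(1−0.0502) = 950 rpm
ω = 2π×950/60 = 99.48 rad/s
τ = P_out/ω = 4018/99.48 = 40.39 N·m
In lb·ft: 40.39/1.356 = 29.8 lb·ft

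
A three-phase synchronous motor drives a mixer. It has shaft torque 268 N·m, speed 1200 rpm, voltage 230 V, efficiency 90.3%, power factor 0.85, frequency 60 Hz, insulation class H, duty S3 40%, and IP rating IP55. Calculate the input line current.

110 A

ω = 2π×1200/60 = 125.7 rad/s; P_out = τω = 268 × 125.7 = 33688 W
P_in = P_out / η = 33688 / 0.903 = 37307 W
I_L = P_in / (√3·V_L·cosφ) = 37307 / (1.732 × 230 × 0.85) = 110 A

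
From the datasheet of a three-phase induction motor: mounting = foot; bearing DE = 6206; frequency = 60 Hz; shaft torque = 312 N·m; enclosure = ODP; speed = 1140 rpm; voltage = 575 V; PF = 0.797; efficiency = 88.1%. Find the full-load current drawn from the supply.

ω = 2π×1140/60 = 119.4 rad/s; P_out = τω = 312 × 119.4 = 37253 W
P_in = P_out / η = 37253 / 0.881 = 42285 W
I_L = P_in / (√3·V_L·cosφ) = 42285 / (1.732 × 575 × 0.797) = 53.3 A

53.3 A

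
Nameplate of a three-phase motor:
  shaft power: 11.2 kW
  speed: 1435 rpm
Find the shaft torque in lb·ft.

ω = 2π × 1435/60 = 150.3 rad/s
τ = P/ω = 11200/150.3 = 74.52 N·m
In lb·ft: 74.52/1.356 = 55 lb·ft

55 lb·ft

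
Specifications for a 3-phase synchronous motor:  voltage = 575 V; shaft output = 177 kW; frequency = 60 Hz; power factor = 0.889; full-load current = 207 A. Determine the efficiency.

96.6 %

P_out = 177 kW = 177000 W
P_in = √3·V_L·I_L·cosφ = 1.732 × 575 × 207 × 0.889 = 183269 W
η = P_out / P_in = 177000 / 183269 = 0.966 = 96.6%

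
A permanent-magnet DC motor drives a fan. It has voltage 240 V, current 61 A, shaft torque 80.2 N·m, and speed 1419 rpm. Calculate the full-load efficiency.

ω = 2π × 1419/60 = 148.6 rad/s; P_out = τω = 80.2 × 148.6 = 11918 W
P_in = V·I = 240 × 61 = 14640 W
η = P_out / P_in = 11918 / 14640 = 0.814 = 81.4%

81.4 %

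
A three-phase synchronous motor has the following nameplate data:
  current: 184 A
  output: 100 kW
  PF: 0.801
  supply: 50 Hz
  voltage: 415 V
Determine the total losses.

5.94 kW

P_in = √3·V·I·cosφ = 1.732×415×184×0.801 = 105937 W
P_out = 100000 W
Losses = P_in − P_out = 105937 − 100000 = 5937 W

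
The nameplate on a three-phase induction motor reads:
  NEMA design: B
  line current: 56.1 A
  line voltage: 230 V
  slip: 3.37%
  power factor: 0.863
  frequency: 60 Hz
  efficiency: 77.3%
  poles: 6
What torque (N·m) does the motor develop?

P_in = √3·V·I·cosφ = 1.732 × 230 × 56.1 × 0.863 = 19286 W
P_out = η·P_in = 0.773 × 19286 = 14908 W
n_s = 120×60/6 = 1200 rpm; n = 1200×(1−0.0337) = 1160 rpm
ω = 2π×1160/60 = 121.5 rad/s
τ = P_out/ω = 14908/121.5 = 123 N·m

123 N·m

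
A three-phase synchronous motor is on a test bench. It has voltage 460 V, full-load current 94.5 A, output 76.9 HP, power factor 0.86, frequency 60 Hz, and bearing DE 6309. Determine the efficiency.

P_out = 76.9 × 746 = 57367 W
P_in = √3·V_L·I_L·cosφ = 1.732 × 460 × 94.5 × 0.86 = 64749 W
η = P_out / P_in = 57367 / 64749 = 0.886 = 88.6%

88.6 %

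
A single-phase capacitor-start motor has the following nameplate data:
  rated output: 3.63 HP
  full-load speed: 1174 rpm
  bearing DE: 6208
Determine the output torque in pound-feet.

16.2 lb·ft

P_out = 3.63 × 746 = 2708 W
ω = 2π × 1174/60 = 122.9 rad/s
τ = P_out/ω = 2708/122.9 = 22.03 N·m
In lb·ft: 22.03/1.356 = 16.2 lb·ft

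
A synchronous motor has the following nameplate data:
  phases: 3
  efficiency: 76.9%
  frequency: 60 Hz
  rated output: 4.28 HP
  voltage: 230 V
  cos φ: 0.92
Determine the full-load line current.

11.3 A

P_out = 4.28 × 746 = 3193 W
P_in = P_out / η = 3193 / 0.769 = 4152 W
I_L = P_in / (√3·V_L·cosφ) = 4152 / (1.732 × 230 × 0.92) = 11.3 A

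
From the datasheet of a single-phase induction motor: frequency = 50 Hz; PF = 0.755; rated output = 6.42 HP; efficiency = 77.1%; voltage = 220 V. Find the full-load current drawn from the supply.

P_out = 6.42 × 746 = 4789 W
P_in = P_out / η = 4789 / 0.771 = 6211 W
I = P_in / (V·cosφ) = 6211 / (220 × 0.755) = 37.4 A

37.4 A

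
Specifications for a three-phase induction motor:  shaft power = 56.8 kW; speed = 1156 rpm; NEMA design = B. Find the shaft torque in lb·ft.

ω = 2π × 1156/60 = 121.1 rad/s
τ = P/ω = 56800/121.1 = 469 N·m
In lb·ft: 469/1.356 = 346 lb·ft

346 lb·ft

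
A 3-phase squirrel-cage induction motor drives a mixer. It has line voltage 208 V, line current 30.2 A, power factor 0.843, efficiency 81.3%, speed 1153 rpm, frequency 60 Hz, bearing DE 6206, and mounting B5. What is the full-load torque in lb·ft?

45.6 lb·ft

P_in = √3·V·I·cosφ = 1.732 × 208 × 30.2 × 0.843 = 9172 W
P_out = η·P_in = 0.813 × 9172 = 7457 W
n = 1153 rpm
ω = 2π×1153/60 = 120.7 rad/s
τ = P_out/ω = 7457/120.7 = 61.78 N·m
In lb·ft: 61.78/1.356 = 45.6 lb·ft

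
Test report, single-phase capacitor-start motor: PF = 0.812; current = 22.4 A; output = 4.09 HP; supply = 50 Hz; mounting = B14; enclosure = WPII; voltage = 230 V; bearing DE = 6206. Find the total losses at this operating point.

P_in = V·I·cosφ = 230×22.4×0.812 = 4183 W
P_out = 4.09×746 = 3051 W
Losses = P_in − P_out = 4183 − 3051 = 1132 W

1.13 kW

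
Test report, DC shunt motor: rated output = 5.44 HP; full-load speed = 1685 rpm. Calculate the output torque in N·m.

23 N·m

P_out = 5.44 × 746 = 4058 W
ω = 2π × 1685/60 = 176.5 rad/s
τ = P_out/ω = 4058/176.5 = 23 N·m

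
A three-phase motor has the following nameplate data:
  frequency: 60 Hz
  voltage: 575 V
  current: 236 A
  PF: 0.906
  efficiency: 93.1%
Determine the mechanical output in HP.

P_in = √3·V·I·cosφ = 1.732 × 575 × 236 × 0.906 = 212939 W
P_out = η·P_in = 0.931 × 212939 = 198246 W
= 198246/746 = 266 HP

266 HP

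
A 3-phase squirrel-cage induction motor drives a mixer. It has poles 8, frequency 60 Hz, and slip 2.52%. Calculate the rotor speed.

877 rpm

n_s = 120f/p = 120×60/8 = 900 rpm
n = n_s(1 − s) = 900 × (1 − 0.0252) = 877 rpm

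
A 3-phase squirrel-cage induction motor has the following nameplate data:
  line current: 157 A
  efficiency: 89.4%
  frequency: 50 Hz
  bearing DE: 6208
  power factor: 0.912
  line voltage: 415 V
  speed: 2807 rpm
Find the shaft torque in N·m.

P_in = √3·V·I·cosφ = 1.732 × 415 × 157 × 0.912 = 102918 W
P_out = η·P_in = 0.894 × 102918 = 92009 W
n = 2807 rpm
ω = 2π×2807/60 = 293.9 rad/s
τ = P_out/ω = 92009/293.9 = 313 N·m

313 N·m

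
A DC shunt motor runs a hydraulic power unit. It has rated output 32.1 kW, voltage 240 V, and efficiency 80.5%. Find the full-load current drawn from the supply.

166 A

P_out = 32.1 kW = 32100 W
P_in = P_out / η = 32100 / 0.805 = 39876 W
I = P_in / V = 39876 / 240 = 166 A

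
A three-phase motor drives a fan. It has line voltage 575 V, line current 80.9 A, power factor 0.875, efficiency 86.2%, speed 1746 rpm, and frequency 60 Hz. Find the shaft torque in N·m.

332 N·m

P_in = √3·V·I·cosφ = 1.732 × 575 × 80.9 × 0.875 = 70497 W
P_out = η·P_in = 0.862 × 70497 = 60768 W
n = 1746 rpm
ω = 2π×1746/60 = 182.8 rad/s
τ = P_out/ω = 60768/182.8 = 332 N·m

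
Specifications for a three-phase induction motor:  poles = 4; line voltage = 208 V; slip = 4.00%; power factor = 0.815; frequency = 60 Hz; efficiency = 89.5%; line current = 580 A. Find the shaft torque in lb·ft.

P_in = √3·V·I·cosφ = 1.732 × 208 × 580 × 0.815 = 170293 W
P_out = η·P_in = 0.895 × 170293 = 152412 W
n_s = 120×60/4 = 1800 rpm; n = 1800×(1−0.04) = 1728 rpm
ω = 2π×1728/60 = 181 rad/s
τ = P_out/ω = 152412/181 = 842.1 N·m
In lb·ft: 842.1/1.356 = 621 lb·ft

621 lb·ft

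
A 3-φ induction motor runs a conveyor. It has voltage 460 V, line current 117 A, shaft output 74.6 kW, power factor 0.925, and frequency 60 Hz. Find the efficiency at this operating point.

P_out = 74.6 kW = 74600 W
P_in = √3·V_L·I_L·cosφ = 1.732 × 460 × 117 × 0.925 = 86225 W
η = P_out / P_in = 74600 / 86225 = 0.865 = 86.5%

86.5 %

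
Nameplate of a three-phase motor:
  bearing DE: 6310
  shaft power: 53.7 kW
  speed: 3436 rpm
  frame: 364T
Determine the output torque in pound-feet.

ω = 2π × 3436/60 = 359.8 rad/s
τ = P/ω = 53700/359.8 = 149.2 N·m
In lb·ft: 149.2/1.356 = 110 lb·ft

110 lb·ft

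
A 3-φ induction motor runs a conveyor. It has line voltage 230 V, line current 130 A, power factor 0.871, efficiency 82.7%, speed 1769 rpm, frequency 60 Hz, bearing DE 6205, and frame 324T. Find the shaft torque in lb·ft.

P_in = √3·V·I·cosφ = 1.732 × 230 × 130 × 0.871 = 45106 W
P_out = η·P_in = 0.827 × 45106 = 37303 W
n = 1769 rpm
ω = 2π×1769/60 = 185.2 rad/s
τ = P_out/ω = 37303/185.2 = 201.4 N·m
In lb·ft: 201.4/1.356 = 149 lb·ft

149 lb·ft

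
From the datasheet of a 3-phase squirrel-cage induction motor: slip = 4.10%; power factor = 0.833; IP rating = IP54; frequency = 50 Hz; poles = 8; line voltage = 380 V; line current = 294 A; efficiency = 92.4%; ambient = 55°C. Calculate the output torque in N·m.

1980 N·m

P_in = √3·V·I·cosφ = 1.732 × 380 × 294 × 0.833 = 161185 W
P_out = η·P_in = 0.924 × 161185 = 148935 W
n_s = 120×50/8 = 750 rpm; n = 750×(1−0.041) = 719 rpm
ω = 2π×719/60 = 75.29 rad/s
τ = P_out/ω = 148935/75.29 = 1980 N·m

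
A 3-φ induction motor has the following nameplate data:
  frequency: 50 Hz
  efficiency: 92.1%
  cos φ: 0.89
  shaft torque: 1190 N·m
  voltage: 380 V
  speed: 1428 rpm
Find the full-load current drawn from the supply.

ω = 2π×1428/60 = 149.5 rad/s; P_out = τω = 1190 × 149.5 = 177905 W
P_in = P_out / η = 177905 / 0.921 = 193165 W
I_L = P_in / (√3·V_L·cosφ) = 193165 / (1.732 × 380 × 0.89) = 330 A

330 A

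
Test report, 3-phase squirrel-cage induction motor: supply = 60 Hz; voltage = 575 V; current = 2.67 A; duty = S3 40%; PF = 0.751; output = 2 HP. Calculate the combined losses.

P_in = √3·V·I·cosφ = 1.732×575×2.67×0.751 = 1997 W
P_out = 2×746 = 1492 W
Losses = P_in − P_out = 1997 − 1492 = 505 W

505 W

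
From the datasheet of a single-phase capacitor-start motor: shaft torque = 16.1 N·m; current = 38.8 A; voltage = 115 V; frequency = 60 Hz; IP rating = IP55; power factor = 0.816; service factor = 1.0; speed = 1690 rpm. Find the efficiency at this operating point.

78.3 %

ω = 2π × 1690/60 = 177 rad/s; P_out = τω = 16.1 × 177 = 2850 W
P_in = V·I·cosφ = 115 × 38.8 × 0.816 = 3641 W
η = P_out / P_in = 2850 / 3641 = 0.783 = 78.3%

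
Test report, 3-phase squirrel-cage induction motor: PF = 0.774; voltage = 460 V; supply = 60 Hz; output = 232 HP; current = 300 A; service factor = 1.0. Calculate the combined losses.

11900 W

P_in = √3·V·I·cosφ = 1.732×460×300×0.774 = 184998 W
P_out = 232×746 = 173072 W
Losses = P_in − P_out = 184998 − 173072 = 11926 W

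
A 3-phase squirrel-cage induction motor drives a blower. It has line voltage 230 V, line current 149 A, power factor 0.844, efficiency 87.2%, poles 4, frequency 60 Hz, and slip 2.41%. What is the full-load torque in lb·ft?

175 lb·ft

P_in = √3·V·I·cosφ = 1.732 × 230 × 149 × 0.844 = 50096 W
P_out = η·P_in = 0.872 × 50096 = 43684 W
n_s = 120×60/4 = 1800 rpm; n = 1800×(1−0.0241) = 1757 rpm
ω = 2π×1757/60 = 184 rad/s
τ = P_out/ω = 43684/184 = 237.4 N·m
In lb·ft: 237.4/1.356 = 175 lb·ft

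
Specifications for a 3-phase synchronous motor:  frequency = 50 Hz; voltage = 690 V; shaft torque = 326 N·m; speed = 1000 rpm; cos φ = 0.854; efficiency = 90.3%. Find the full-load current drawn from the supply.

ω = 2π×1000/60 = 104.7 rad/s; P_out = τω = 326 × 104.7 = 34132 W
P_in = P_out / η = 34132 / 0.903 = 37798 W
I_L = P_in / (√3·V_L·cosφ) = 37798 / (1.732 × 690 × 0.854) = 37 A

37 A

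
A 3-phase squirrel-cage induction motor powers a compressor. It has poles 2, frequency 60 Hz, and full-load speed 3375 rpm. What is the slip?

n_s = 120f/p = 120×60/2 = 3600 rpm
s = (n_s − n)/n_s = (3600 − 3375)/3600 = 0.0625

6.25 %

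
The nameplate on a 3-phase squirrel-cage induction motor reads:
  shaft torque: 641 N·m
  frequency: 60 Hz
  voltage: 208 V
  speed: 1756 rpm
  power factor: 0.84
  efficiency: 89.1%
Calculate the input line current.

437 A

ω = 2π×1756/60 = 183.9 rad/s; P_out = τω = 641 × 183.9 = 117880 W
P_in = P_out / η = 117880 / 0.891 = 132301 W
I_L = P_in / (√3·V_L·cosφ) = 132301 / (1.732 × 208 × 0.84) = 437 A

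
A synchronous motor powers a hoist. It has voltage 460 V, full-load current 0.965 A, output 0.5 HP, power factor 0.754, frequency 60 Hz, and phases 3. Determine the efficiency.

64.3 %

P_out = 0.5 × 746 = 373 W
P_in = √3·V_L·I_L·cosφ = 1.732 × 460 × 0.965 × 0.754 = 580 W
η = P_out / P_in = 373 / 580 = 0.643 = 64.3%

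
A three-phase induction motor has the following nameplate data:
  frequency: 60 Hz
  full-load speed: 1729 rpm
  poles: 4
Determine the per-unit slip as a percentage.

n_s = 120f/p = 120×60/4 = 1800 rpm
s = (n_s − n)/n_s = (1800 − 1729)/1800 = 0.0394

3.9 %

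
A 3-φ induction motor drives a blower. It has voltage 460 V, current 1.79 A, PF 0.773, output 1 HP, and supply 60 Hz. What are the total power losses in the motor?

356 W

P_in = √3·V·I·cosφ = 1.732×460×1.79×0.773 = 1102 W
P_out = 1×746 = 746 W
Losses = P_in − P_out = 1102 − 746 = 356 W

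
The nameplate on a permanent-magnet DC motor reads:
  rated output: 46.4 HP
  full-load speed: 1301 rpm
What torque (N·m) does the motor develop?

P_out = 46.4 × 746 = 34614 W
ω = 2π × 1301/60 = 136.2 rad/s
τ = P_out/ω = 34614/136.2 = 254 N·m

254 N·m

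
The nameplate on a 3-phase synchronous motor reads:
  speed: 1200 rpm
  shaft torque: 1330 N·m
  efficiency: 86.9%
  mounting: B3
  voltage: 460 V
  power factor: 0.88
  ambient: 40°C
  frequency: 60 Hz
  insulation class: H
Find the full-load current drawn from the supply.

274 A

ω = 2π×1200/60 = 125.7 rad/s; P_out = τω = 1330 × 125.7 = 167181 W
P_in = P_out / η = 167181 / 0.869 = 192383 W
I_L = P_in / (√3·V_L·cosφ) = 192383 / (1.732 × 460 × 0.88) = 274 A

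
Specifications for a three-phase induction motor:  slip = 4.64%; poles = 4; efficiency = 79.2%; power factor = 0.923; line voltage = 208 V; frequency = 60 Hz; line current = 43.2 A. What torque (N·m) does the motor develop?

P_in = √3·V·I·cosφ = 1.732 × 208 × 43.2 × 0.923 = 14365 W
P_out = η·P_in = 0.792 × 14365 = 11377 W
n_s = 120×60/4 = 1800 rpm; n = 1800×(1−0.0464) = 1716 rpm
ω = 2π×1716/60 = 179.7 rad/s
τ = P_out/ω = 11377/179.7 = 63.3 N·m

63.3 N·m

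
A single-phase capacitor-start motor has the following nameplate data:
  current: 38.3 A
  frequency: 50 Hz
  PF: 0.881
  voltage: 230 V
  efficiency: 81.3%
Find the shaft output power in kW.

P_in = V·I·cosφ = 230 × 38.3 × 0.881 = 7761 W
P_out = η·P_in = 0.813 × 7761 = 6310 W

6.31 kW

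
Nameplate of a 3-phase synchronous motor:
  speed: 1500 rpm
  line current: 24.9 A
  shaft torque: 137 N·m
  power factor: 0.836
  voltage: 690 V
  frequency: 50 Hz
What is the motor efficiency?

86.5 %

ω = 2π × 1500/60 = 157.1 rad/s; P_out = τω = 137 × 157.1 = 21523 W
P_in = √3·V_L·I_L·cosφ = 1.732 × 690 × 24.9 × 0.836 = 24877 W
η = P_out / P_in = 21523 / 24877 = 0.865 = 86.5%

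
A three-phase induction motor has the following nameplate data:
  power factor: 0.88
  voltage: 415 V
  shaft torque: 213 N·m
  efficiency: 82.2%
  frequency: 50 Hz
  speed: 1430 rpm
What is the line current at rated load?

ω = 2π×1430/60 = 149.7 rad/s; P_out = τω = 213 × 149.7 = 31886 W
P_in = P_out / η = 31886 / 0.822 = 38791 W
I_L = P_in / (√3·V_L·cosφ) = 38791 / (1.732 × 415 × 0.88) = 61.3 A

61.3 A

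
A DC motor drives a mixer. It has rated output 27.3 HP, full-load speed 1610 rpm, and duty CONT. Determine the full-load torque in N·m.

P_out = 27.3 × 746 = 20366 W
ω = 2π × 1610/60 = 168.6 rad/s
τ = P_out/ω = 20366/168.6 = 121 N·m

121 N·m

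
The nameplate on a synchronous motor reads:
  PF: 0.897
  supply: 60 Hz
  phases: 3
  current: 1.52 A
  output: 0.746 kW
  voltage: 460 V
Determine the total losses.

P_in = √3·V·I·cosφ = 1.732×460×1.52×0.897 = 1086 W
P_out = 746 W
Losses = P_in − P_out = 1086 − 746 = 340 W

340 W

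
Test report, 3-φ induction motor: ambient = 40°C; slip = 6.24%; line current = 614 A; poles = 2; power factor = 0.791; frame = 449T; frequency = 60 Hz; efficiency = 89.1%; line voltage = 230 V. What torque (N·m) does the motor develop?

488 N·m

P_in = √3·V·I·cosφ = 1.732 × 230 × 614 × 0.791 = 193473 W
P_out = η·P_in = 0.891 × 193473 = 172384 W
n_s = 120×60/2 = 3600 rpm; n = 3600×(1−0.0624) = 3375 rpm
ω = 2π×3375/60 = 353.4 rad/s
τ = P_out/ω = 172384/353.4 = 488 N·m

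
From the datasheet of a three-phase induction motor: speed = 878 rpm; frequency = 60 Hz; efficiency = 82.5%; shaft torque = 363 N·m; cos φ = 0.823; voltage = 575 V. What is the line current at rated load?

49.4 A

ω = 2π×878/60 = 91.94 rad/s; P_out = τω = 363 × 91.94 = 33374 W
P_in = P_out / η = 33374 / 0.825 = 40453 W
I_L = P_in / (√3·V_L·cosφ) = 40453 / (1.732 × 575 × 0.823) = 49.4 A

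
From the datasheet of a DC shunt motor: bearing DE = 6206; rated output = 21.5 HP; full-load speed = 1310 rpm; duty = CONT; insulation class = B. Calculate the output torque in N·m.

117 N·m

P_out = 21.5 × 746 = 16039 W
ω = 2π × 1310/60 = 137.2 rad/s
τ = P_out/ω = 16039/137.2 = 117 N·m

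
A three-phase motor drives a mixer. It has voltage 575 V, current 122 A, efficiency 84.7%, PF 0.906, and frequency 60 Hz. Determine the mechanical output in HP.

125 HP

P_in = √3·V·I·cosφ = 1.732 × 575 × 122 × 0.906 = 110079 W
P_out = η·P_in = 0.847 × 110079 = 93237 W
= 93237/746 = 125 HP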